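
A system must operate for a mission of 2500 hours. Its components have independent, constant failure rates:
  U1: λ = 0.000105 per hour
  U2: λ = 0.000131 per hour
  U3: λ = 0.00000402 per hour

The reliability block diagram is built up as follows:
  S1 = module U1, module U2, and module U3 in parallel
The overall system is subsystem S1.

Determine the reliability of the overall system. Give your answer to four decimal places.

R(U1) = exp(−0.000105 × 2500) = 0.769126
R(U2) = exp(−0.000131 × 2500) = 0.720723
R(U3) = exp(−0.00000402 × 2500) = 0.990000
Parallel (U1, U2, and U3): 1 − (1 − 0.769126)(1 − 0.720723)(1 − 0.990000) = 0.9994

0.9994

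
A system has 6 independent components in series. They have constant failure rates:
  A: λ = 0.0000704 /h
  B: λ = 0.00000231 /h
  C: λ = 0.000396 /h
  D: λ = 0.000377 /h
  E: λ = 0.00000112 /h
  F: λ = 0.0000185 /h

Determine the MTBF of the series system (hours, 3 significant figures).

Series of exponential components: λ_sys = Σ λ_i
λ_sys = 0.0000704 + 0.00000231 + 0.000396 + 0.000377 + 0.00000112 + 0.0000185 = 8.6533e-04 /h
MTBF = 1 / λ_sys = 1160 h

1160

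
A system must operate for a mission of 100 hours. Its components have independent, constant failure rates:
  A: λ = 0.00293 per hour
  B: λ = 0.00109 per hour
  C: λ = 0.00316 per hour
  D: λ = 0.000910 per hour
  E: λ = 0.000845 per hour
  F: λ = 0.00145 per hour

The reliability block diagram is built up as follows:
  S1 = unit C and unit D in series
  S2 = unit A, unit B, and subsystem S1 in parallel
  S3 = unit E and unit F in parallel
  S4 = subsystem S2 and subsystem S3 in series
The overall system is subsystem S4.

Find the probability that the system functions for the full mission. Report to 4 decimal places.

R(A) = exp(−0.00293 × 100) = 0.746022
R(B) = exp(−0.00109 × 100) = 0.896730
R(C) = exp(−0.00316 × 100) = 0.729059
R(D) = exp(−0.000910 × 100) = 0.913018
R(E) = exp(−0.000845 × 100) = 0.918972
R(F) = exp(−0.00145 × 100) = 0.865022
Series (C and D): 0.729059 × 0.913018 = 0.665644
Parallel (A, B, and [0.665644]): 1 − (1 − 0.746022)(1 − 0.896730)(1 − 0.665644) = 0.991230
Parallel (E and F): 1 − (1 − 0.918972)(1 − 0.865022) = 0.989063
Series ([0.991230] and [0.989063]): 0.991230 × 0.989063 = 0.9804

0.9804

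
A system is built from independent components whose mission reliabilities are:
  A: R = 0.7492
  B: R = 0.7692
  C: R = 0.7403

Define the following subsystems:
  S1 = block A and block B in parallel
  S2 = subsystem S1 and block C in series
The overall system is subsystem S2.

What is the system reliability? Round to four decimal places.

Parallel (A and B): 1 − (1 − 0.749200)(1 − 0.769200) = 0.942115
Series ([0.942115] and C): 0.942115 × 0.740300 = 0.6974

0.6974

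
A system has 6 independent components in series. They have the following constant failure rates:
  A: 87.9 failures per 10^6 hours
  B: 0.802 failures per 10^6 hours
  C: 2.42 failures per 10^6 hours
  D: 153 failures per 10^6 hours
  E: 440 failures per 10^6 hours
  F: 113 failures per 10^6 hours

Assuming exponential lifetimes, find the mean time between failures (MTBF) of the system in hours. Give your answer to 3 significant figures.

Series of exponential components: λ_sys = Σ λ_i
λ_sys = 0.0000879 + 0.000000802 + 0.00000242 + 0.000153 + 0.000440 + 0.000113 = 7.9712e-04 /h
MTBF = 1 / λ_sys = 1250 h

1250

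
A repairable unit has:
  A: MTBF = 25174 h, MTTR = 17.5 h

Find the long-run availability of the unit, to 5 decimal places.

0.99931

A(A) = MTBF/(MTBF+MTTR) = 25174/(25174+17.5) = 0.99931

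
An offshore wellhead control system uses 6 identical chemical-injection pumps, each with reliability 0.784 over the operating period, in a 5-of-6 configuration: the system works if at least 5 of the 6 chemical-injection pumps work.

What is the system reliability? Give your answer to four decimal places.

R = Σ_{i=5}^{6} C(6,i) p^i (1−p)^{6−i} with p = 0.784
C(6,5)·0.784^5·0.216^1 = 0.383871
C(6,6)·0.784^6·0.216^0 = 0.232218
Sum = 0.6161

0.6161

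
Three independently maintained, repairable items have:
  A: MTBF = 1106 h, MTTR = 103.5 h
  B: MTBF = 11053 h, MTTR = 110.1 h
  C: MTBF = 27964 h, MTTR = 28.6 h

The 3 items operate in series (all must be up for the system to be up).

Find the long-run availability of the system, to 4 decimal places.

A(A) = MTBF/(MTBF+MTTR) = 1106/(1106+103.5) = 0.914427
A(B) = MTBF/(MTBF+MTTR) = 11053/(11053+110.1) = 0.990137
A(C) = MTBF/(MTBF+MTTR) = 27964/(27964+28.6) = 0.998978
Series availability: 0.914427 × 0.990137 × 0.998978 = 0.9045

0.9045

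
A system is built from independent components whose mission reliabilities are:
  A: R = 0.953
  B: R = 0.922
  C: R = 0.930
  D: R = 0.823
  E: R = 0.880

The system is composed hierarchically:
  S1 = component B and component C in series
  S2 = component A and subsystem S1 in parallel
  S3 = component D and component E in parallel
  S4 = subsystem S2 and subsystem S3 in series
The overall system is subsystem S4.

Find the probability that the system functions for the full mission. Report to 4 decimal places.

Series (B and C): 0.922000 × 0.930000 = 0.857460
Parallel (A and [0.857460]): 1 − (1 − 0.953000)(1 − 0.857460) = 0.993301
Parallel (D and E): 1 − (1 − 0.823000)(1 − 0.880000) = 0.978760
Series ([0.993301] and [0.978760]): 0.993301 × 0.978760 = 0.9722

0.9722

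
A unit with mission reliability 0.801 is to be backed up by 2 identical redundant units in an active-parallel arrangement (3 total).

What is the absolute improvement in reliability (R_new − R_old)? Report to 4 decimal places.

R_before = 0.801
R_after = 1 − (1 − 0.801)^3 = 0.9921
ΔR = 0.9921 − 0.801 = 0.1911

0.1911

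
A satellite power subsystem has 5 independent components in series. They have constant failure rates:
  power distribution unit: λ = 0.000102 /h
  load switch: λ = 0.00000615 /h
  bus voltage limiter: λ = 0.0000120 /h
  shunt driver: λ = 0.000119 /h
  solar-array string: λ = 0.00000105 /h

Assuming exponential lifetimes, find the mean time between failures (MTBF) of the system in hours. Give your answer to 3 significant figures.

4160

Series of exponential components: λ_sys = Σ λ_i
λ_sys = 0.000102 + 0.00000615 + 0.0000120 + 0.000119 + 0.00000105 = 2.4020e-04 /h
MTBF = 1 / λ_sys = 4160 h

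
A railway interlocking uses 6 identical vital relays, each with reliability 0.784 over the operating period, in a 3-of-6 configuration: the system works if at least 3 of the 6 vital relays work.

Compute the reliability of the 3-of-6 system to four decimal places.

R = Σ_{i=3}^{6} C(6,i) p^i (1−p)^{6−i} with p = 0.784
C(6,3)·0.784^3·0.216^3 = 0.097127
C(6,4)·0.784^4·0.216^2 = 0.264401
C(6,5)·0.784^5·0.216^1 = 0.383871
C(6,6)·0.784^6·0.216^0 = 0.232218
Sum = 0.9776

0.9776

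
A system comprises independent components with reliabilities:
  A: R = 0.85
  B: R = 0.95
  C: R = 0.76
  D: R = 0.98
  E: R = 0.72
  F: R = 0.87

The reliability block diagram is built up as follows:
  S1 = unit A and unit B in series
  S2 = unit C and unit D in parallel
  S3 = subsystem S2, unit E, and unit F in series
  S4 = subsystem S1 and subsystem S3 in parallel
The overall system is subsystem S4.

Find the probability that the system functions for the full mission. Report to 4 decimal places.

Series (A and B): 0.850000 × 0.950000 = 0.807500
Parallel (C and D): 1 − (1 − 0.760000)(1 − 0.980000) = 0.995200
Series ([0.995200], E, and F): 0.995200 × 0.720000 × 0.870000 = 0.623393
Parallel ([0.807500] and [0.623393]): 1 − (1 − 0.807500)(1 − 0.623393) = 0.9275

0.9275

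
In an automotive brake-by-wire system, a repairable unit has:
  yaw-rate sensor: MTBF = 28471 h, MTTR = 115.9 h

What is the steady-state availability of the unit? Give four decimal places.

0.9959

A(yaw-rate sensor) = MTBF/(MTBF+MTTR) = 28471/(28471+115.9) = 0.9959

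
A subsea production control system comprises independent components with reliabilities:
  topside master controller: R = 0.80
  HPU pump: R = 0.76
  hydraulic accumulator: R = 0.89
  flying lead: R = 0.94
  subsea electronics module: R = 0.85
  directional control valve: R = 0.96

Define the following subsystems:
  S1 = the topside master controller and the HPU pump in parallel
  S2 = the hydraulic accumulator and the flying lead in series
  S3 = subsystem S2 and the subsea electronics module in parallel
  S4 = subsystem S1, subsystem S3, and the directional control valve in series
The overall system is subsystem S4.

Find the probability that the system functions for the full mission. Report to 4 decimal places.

0.8915

Parallel (topside master controller and HPU pump): 1 − (1 − 0.800000)(1 − 0.760000) = 0.952000
Series (hydraulic accumulator and flying lead): 0.890000 × 0.940000 = 0.836600
Parallel ([0.836600] and subsea electronics module): 1 − (1 − 0.836600)(1 − 0.850000) = 0.975490
Series ([0.952000], [0.975490], and directional control valve): 0.952000 × 0.975490 × 0.960000 = 0.8915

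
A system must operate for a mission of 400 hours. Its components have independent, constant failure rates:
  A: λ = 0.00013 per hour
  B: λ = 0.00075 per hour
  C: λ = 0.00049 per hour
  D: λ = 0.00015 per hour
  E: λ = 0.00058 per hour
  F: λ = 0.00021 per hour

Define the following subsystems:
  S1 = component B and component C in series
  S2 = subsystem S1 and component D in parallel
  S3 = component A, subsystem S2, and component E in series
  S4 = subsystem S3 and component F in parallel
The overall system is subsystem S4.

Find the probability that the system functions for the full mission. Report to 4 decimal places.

0.9787

R(A) = exp(−0.00013 × 400) = 0.949329
R(B) = exp(−0.00075 × 400) = 0.740818
R(C) = exp(−0.00049 × 400) = 0.822012
R(D) = exp(−0.00015 × 400) = 0.941765
R(E) = exp(−0.00058 × 400) = 0.792946
R(F) = exp(−0.00021 × 400) = 0.919431
Series (B and C): 0.740818 × 0.822012 = 0.608961
Parallel ([0.608961] and D): 1 − (1 − 0.608961)(1 − 0.941765) = 0.977228
Series (A, [0.977228], and E): 0.949329 × 0.977228 × 0.792946 = 0.735625
Parallel ([0.735625] and F): 1 − (1 − 0.735625)(1 − 0.919431) = 0.9787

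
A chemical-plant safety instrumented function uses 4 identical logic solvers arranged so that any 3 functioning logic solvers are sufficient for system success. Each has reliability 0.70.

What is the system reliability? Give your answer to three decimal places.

R = Σ_{i=3}^{4} C(4,i) p^i (1−p)^{4−i} with p = 0.70
C(4,3)·0.70^3·0.30^1 = 0.41160
C(4,4)·0.70^4·0.30^0 = 0.24010
Sum = 0.652

0.652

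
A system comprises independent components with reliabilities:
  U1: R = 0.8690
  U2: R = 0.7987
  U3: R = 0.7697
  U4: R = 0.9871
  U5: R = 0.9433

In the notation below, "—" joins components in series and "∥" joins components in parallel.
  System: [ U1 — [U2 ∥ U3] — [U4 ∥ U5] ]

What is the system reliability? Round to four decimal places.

Parallel (U2 and U3): 1 − (1 − 0.798700)(1 − 0.769700) = 0.953641
Parallel (U4 and U5): 1 − (1 − 0.987100)(1 − 0.943300) = 0.999269
Series (U1, [0.953641], and [0.999269]): 0.869000 × 0.953641 × 0.999269 = 0.8281

0.8281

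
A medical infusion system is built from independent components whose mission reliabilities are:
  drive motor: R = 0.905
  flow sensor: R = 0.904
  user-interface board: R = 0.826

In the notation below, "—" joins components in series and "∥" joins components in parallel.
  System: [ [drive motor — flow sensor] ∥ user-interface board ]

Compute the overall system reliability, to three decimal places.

0.968

Series (drive motor and flow sensor): 0.90500 × 0.90400 = 0.81812
Parallel ([0.81812] and user-interface board): 1 − (1 − 0.81812)(1 − 0.82600) = 0.968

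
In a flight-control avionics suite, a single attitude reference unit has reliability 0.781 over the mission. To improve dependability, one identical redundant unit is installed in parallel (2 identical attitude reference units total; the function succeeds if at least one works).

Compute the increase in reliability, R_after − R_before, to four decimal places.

0.1710

R_before = 0.781
R_after = 1 − (1 − 0.781)^2 = 0.9520
ΔR = 0.9520 − 0.781 = 0.1710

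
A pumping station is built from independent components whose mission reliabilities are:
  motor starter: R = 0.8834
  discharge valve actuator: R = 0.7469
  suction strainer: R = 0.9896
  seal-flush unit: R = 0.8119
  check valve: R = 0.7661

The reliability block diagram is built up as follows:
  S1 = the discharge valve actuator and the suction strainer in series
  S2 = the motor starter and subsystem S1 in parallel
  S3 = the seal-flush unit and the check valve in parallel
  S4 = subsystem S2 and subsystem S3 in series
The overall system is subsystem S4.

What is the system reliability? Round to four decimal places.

0.9269

Series (discharge valve actuator and suction strainer): 0.746900 × 0.989600 = 0.739132
Parallel (motor starter and [0.739132]): 1 − (1 − 0.883400)(1 − 0.739132) = 0.969583
Parallel (seal-flush unit and check valve): 1 − (1 − 0.811900)(1 − 0.766100) = 0.956003
Series ([0.969583] and [0.956003]): 0.969583 × 0.956003 = 0.9269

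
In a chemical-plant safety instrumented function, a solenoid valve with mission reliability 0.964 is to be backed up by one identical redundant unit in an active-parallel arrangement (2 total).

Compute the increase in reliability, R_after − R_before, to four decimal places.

R_before = 0.964
R_after = 1 − (1 − 0.964)^2 = 0.9987
ΔR = 0.9987 − 0.964 = 0.0347

0.0347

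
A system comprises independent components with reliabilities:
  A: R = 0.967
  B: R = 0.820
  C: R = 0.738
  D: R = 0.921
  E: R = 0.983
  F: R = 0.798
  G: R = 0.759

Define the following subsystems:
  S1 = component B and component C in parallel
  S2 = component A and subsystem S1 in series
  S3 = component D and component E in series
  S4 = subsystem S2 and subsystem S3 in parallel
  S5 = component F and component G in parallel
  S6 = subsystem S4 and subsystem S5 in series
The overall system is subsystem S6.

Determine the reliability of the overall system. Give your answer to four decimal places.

Parallel (B and C): 1 − (1 − 0.820000)(1 − 0.738000) = 0.952840
Series (A and [0.952840]): 0.967000 × 0.952840 = 0.921396
Series (D and E): 0.921000 × 0.983000 = 0.905343
Parallel ([0.921396] and [0.905343]): 1 − (1 − 0.921396)(1 − 0.905343) = 0.992560
Parallel (F and G): 1 − (1 − 0.798000)(1 − 0.759000) = 0.951318
Series ([0.992560] and [0.951318]): 0.992560 × 0.951318 = 0.9442

0.9442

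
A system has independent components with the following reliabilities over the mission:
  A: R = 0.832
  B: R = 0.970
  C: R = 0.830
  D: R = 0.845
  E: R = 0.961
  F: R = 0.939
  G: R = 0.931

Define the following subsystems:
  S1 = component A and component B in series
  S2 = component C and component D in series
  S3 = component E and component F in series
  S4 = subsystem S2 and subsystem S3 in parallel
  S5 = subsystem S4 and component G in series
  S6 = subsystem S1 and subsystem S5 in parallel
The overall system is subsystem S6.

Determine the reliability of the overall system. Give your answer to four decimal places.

Series (A and B): 0.832000 × 0.970000 = 0.807040
Series (C and D): 0.830000 × 0.845000 = 0.701350
Series (E and F): 0.961000 × 0.939000 = 0.902379
Parallel ([0.701350] and [0.902379]): 1 − (1 − 0.701350)(1 − 0.902379) = 0.970845
Series ([0.970845] and G): 0.970845 × 0.931000 = 0.903857
Parallel ([0.807040] and [0.903857]): 1 − (1 − 0.807040)(1 − 0.903857) = 0.9814

0.9814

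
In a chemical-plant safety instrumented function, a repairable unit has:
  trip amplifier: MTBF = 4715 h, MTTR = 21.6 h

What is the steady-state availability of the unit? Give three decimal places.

A(trip amplifier) = MTBF/(MTBF+MTTR) = 4715/(4715+21.6) = 0.995

0.995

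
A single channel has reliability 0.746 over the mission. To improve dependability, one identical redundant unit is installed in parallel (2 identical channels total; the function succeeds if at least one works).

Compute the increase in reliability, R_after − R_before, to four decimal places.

R_before = 0.746
R_after = 1 − (1 − 0.746)^2 = 0.9355
ΔR = 0.9355 − 0.746 = 0.1895

0.1895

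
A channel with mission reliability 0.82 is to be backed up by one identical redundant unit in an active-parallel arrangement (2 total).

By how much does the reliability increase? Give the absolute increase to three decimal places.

0.148

R_before = 0.82
R_after = 1 − (1 − 0.82)^2 = 0.968
ΔR = 0.968 − 0.82 = 0.148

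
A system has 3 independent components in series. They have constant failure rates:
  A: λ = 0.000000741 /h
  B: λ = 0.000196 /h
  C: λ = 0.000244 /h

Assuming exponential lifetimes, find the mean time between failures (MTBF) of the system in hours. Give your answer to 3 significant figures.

2270

Series of exponential components: λ_sys = Σ λ_i
λ_sys = 0.000000741 + 0.000196 + 0.000244 = 4.4074e-04 /h
MTBF = 1 / λ_sys = 2270 h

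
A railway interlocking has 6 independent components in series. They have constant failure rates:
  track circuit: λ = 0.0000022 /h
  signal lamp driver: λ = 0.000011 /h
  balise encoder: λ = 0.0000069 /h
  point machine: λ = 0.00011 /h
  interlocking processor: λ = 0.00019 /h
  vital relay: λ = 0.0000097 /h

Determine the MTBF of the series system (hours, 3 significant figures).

3030

Series of exponential components: λ_sys = Σ λ_i
λ_sys = 0.0000022 + 0.000011 + 0.0000069 + 0.00011 + 0.00019 + 0.0000097 = 3.2980e-04 /h
MTBF = 1 / λ_sys = 3030 h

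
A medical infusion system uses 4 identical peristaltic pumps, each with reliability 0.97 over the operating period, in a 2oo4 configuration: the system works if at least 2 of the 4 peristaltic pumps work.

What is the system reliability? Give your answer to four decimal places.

0.9999

R = Σ_{i=2}^{4} C(4,i) p^i (1−p)^{4−i} with p = 0.97
C(4,2)·0.97^2·0.03^2 = 0.005081
C(4,3)·0.97^3·0.03^1 = 0.109521
C(4,4)·0.97^4·0.03^0 = 0.885293
Sum = 0.9999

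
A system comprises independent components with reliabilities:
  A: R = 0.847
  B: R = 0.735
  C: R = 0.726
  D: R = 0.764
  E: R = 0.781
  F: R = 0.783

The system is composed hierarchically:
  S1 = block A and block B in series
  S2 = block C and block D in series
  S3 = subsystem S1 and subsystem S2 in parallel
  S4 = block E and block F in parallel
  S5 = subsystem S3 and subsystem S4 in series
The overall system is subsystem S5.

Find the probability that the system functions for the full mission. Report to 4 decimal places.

0.7924

Series (A and B): 0.847000 × 0.735000 = 0.622545
Series (C and D): 0.726000 × 0.764000 = 0.554664
Parallel ([0.622545] and [0.554664]): 1 − (1 − 0.622545)(1 − 0.554664) = 0.831906
Parallel (E and F): 1 − (1 − 0.781000)(1 − 0.783000) = 0.952477
Series ([0.831906] and [0.952477]): 0.831906 × 0.952477 = 0.7924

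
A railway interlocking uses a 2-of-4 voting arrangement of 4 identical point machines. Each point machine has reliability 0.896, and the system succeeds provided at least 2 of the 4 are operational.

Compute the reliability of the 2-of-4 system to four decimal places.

0.9959

R = Σ_{i=2}^{4} C(4,i) p^i (1−p)^{4−i} with p = 0.896
C(4,2)·0.896^2·0.104^2 = 0.052100
C(4,3)·0.896^3·0.104^1 = 0.299238
C(4,4)·0.896^4·0.104^0 = 0.644514
Sum = 0.9959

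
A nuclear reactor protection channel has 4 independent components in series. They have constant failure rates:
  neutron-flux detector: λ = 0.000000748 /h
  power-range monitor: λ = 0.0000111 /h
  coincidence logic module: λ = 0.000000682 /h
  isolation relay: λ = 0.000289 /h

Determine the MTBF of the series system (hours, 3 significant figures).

3320

Series of exponential components: λ_sys = Σ λ_i
λ_sys = 0.000000748 + 0.0000111 + 0.000000682 + 0.000289 = 3.0153e-04 /h
MTBF = 1 / λ_sys = 3320 h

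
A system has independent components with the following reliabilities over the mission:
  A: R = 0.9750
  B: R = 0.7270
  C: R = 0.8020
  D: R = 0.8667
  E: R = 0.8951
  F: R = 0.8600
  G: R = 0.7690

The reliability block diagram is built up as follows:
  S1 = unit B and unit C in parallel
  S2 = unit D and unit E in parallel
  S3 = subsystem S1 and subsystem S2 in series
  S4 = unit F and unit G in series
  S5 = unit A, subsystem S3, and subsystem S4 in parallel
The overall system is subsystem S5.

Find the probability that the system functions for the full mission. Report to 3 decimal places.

0.999

Parallel (B and C): 1 − (1 − 0.72700)(1 − 0.80200) = 0.94595
Parallel (D and E): 1 − (1 − 0.86670)(1 − 0.89510) = 0.98602
Series ([0.94595] and [0.98602]): 0.94595 × 0.98602 = 0.93273
Series (F and G): 0.86000 × 0.76900 = 0.66134
Parallel (A, [0.93273], and [0.66134]): 1 − (1 − 0.97500)(1 − 0.93273)(1 − 0.66134) = 0.999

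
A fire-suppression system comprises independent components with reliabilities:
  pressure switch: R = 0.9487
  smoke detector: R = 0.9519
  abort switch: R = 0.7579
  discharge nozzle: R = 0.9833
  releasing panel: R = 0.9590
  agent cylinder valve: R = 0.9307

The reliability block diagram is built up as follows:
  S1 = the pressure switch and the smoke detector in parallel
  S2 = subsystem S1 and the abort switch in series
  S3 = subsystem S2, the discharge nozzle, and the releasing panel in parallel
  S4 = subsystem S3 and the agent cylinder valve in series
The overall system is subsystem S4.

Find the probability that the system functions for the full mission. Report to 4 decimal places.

Parallel (pressure switch and smoke detector): 1 − (1 − 0.948700)(1 − 0.951900) = 0.997532
Series ([0.997532] and abort switch): 0.997532 × 0.757900 = 0.756030
Parallel ([0.756030], discharge nozzle, and releasing panel): 1 − (1 − 0.756030)(1 − 0.983300)(1 − 0.959000) = 0.999833
Series ([0.999833] and agent cylinder valve): 0.999833 × 0.930700 = 0.9305

0.9305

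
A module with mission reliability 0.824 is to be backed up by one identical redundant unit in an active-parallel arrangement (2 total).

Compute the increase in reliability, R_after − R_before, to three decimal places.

R_before = 0.824
R_after = 1 − (1 − 0.824)^2 = 0.969
ΔR = 0.969 − 0.824 = 0.145

0.145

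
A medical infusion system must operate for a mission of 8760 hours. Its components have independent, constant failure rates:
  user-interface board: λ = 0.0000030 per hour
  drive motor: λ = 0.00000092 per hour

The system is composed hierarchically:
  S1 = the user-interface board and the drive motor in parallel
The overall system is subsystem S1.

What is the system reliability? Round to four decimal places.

R(user-interface board) = exp(−0.0000030 × 8760) = 0.974062
R(drive motor) = exp(−0.00000092 × 8760) = 0.991973
Parallel (user-interface board and drive motor): 1 − (1 − 0.974062)(1 − 0.991973) = 0.9998

0.9998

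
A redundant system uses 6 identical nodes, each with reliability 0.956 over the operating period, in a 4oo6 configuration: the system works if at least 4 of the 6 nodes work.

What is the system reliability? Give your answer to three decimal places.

R = Σ_{i=4}^{6} C(6,i) p^i (1−p)^{6−i} with p = 0.956
C(6,4)·0.956^4·0.044^2 = 0.02426
C(6,5)·0.956^5·0.044^1 = 0.21081
C(6,6)·0.956^6·0.044^0 = 0.76339
Sum = 0.998

0.998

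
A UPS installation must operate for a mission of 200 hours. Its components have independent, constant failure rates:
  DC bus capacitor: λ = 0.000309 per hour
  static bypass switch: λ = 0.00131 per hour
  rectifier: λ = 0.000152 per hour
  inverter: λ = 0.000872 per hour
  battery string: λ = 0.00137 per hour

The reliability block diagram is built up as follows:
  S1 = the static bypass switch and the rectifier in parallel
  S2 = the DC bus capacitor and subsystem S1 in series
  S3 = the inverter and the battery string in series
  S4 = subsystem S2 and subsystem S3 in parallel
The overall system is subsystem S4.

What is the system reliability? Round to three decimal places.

R(DC bus capacitor) = exp(−0.000309 × 200) = 0.94007
R(static bypass switch) = exp(−0.00131 × 200) = 0.76951
R(rectifier) = exp(−0.000152 × 200) = 0.97006
R(inverter) = exp(−0.000872 × 200) = 0.83996
R(battery string) = exp(−0.00137 × 200) = 0.76033
Parallel (static bypass switch and rectifier): 1 − (1 − 0.76951)(1 − 0.97006) = 0.99310
Series (DC bus capacitor and [0.99310]): 0.94007 × 0.99310 = 0.93358
Series (inverter and battery string): 0.83996 × 0.76033 = 0.63865
Parallel ([0.93358] and [0.63865]): 1 − (1 − 0.93358)(1 − 0.63865) = 0.976

0.976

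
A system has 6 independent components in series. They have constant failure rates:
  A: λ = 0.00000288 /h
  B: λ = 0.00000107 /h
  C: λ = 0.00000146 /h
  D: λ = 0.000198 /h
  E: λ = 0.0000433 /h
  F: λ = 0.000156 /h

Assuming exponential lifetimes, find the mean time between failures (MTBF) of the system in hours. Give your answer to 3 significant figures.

Series of exponential components: λ_sys = Σ λ_i
λ_sys = 0.00000288 + 0.00000107 + 0.00000146 + 0.000198 + 0.0000433 + 0.000156 = 4.0271e-04 /h
MTBF = 1 / λ_sys = 2480 h

2480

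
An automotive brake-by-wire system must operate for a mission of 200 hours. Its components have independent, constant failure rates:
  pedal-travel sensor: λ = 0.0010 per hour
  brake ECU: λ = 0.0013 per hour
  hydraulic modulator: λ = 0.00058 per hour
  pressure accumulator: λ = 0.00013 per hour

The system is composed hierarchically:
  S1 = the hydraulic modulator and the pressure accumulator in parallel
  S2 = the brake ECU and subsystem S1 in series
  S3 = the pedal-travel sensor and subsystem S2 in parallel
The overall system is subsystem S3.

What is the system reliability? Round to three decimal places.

0.958

R(pedal-travel sensor) = exp(−0.0010 × 200) = 0.81873
R(brake ECU) = exp(−0.0013 × 200) = 0.77105
R(hydraulic modulator) = exp(−0.00058 × 200) = 0.89048
R(pressure accumulator) = exp(−0.00013 × 200) = 0.97434
Parallel (hydraulic modulator and pressure accumulator): 1 − (1 − 0.89048)(1 − 0.97434) = 0.99719
Series (brake ECU and [0.99719]): 0.77105 × 0.99719 = 0.76888
Parallel (pedal-travel sensor and [0.76888]): 1 − (1 − 0.81873)(1 − 0.76888) = 0.958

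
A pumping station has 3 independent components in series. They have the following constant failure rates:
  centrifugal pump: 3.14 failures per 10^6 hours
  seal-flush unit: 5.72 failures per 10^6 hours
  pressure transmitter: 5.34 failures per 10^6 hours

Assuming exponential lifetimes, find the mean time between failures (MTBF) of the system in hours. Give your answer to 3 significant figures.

70400

Series of exponential components: λ_sys = Σ λ_i
λ_sys = 0.00000314 + 0.00000572 + 0.00000534 = 1.4200e-05 /h
MTBF = 1 / λ_sys = 70400 h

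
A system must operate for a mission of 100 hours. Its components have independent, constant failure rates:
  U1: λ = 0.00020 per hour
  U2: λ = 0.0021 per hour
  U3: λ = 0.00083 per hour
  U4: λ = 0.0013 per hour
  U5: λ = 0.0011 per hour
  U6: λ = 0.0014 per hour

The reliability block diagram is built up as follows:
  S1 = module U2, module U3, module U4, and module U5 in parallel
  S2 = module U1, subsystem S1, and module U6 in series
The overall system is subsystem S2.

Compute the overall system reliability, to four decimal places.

R(U1) = exp(−0.00020 × 100) = 0.980199
R(U2) = exp(−0.0021 × 100) = 0.810584
R(U3) = exp(−0.00083 × 100) = 0.920351
R(U4) = exp(−0.0013 × 100) = 0.878095
R(U5) = exp(−0.0011 × 100) = 0.895834
R(U6) = exp(−0.0014 × 100) = 0.869358
Parallel (U2, U3, U4, and U5): 1 − (1 − 0.810584)(1 − 0.920351)(1 − 0.878095)(1 − 0.895834) = 0.999808
Series (U1, [0.999808], and U6): 0.980199 × 0.999808 × 0.869358 = 0.8520

0.8520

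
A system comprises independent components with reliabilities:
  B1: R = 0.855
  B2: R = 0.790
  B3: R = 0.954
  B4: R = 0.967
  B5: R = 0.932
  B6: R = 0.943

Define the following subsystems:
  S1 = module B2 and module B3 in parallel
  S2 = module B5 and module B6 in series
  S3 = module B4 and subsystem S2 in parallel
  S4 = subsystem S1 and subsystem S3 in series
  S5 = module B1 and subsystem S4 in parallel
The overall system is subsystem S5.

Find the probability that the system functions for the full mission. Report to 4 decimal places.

Parallel (B2 and B3): 1 − (1 − 0.790000)(1 − 0.954000) = 0.990340
Series (B5 and B6): 0.932000 × 0.943000 = 0.878876
Parallel (B4 and [0.878876]): 1 − (1 − 0.967000)(1 − 0.878876) = 0.996003
Series ([0.990340] and [0.996003]): 0.990340 × 0.996003 = 0.986382
Parallel (B1 and [0.986382]): 1 − (1 − 0.855000)(1 − 0.986382) = 0.9980

0.9980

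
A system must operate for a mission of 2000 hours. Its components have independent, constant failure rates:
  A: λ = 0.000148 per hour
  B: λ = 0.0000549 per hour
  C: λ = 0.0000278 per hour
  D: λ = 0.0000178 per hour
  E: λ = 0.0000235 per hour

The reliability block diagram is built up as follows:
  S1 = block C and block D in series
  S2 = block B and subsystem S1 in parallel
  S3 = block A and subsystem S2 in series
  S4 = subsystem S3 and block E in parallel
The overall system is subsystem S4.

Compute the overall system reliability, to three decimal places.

R(A) = exp(−0.000148 × 2000) = 0.74379
R(B) = exp(−0.0000549 × 2000) = 0.89601
R(C) = exp(−0.0000278 × 2000) = 0.94592
R(D) = exp(−0.0000178 × 2000) = 0.96503
R(E) = exp(−0.0000235 × 2000) = 0.95409
Series (C and D): 0.94592 × 0.96503 = 0.91284
Parallel (B and [0.91284]): 1 − (1 − 0.89601)(1 − 0.91284) = 0.99094
Series (A and [0.99094]): 0.74379 × 0.99094 = 0.73705
Parallel ([0.73705] and E): 1 − (1 − 0.73705)(1 − 0.95409) = 0.988

0.988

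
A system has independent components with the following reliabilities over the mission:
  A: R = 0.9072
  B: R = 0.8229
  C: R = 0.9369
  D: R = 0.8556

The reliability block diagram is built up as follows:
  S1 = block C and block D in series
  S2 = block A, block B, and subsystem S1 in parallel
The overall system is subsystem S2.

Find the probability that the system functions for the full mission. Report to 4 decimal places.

0.9967

Series (C and D): 0.936900 × 0.855600 = 0.801612
Parallel (A, B, and [0.801612]): 1 − (1 − 0.907200)(1 − 0.822900)(1 − 0.801612) = 0.9967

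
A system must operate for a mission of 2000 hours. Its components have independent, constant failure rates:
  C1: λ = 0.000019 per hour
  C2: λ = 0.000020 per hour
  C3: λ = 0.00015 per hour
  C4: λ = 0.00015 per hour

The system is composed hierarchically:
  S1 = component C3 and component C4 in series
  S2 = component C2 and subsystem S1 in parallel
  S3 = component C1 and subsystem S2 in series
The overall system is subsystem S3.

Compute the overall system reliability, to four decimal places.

R(C1) = exp(−0.000019 × 2000) = 0.962713
R(C2) = exp(−0.000020 × 2000) = 0.960789
R(C3) = exp(−0.00015 × 2000) = 0.740818
R(C4) = exp(−0.00015 × 2000) = 0.740818
Series (C3 and C4): 0.740818 × 0.740818 = 0.548811
Parallel (C2 and [0.548811]): 1 − (1 − 0.960789)(1 − 0.548811) = 0.982308
Series (C1 and [0.982308]): 0.962713 × 0.982308 = 0.9457

0.9457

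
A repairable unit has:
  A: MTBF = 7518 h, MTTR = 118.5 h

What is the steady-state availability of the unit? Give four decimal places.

0.9845

A(A) = MTBF/(MTBF+MTTR) = 7518/(7518+118.5) = 0.9845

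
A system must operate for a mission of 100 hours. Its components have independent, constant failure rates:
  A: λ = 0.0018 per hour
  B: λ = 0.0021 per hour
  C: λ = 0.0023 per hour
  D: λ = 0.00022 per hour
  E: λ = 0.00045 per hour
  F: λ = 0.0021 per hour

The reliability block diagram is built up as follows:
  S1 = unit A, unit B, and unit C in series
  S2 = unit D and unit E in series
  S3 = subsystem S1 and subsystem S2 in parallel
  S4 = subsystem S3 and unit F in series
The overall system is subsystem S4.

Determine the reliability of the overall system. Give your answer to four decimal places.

0.7863

R(A) = exp(−0.0018 × 100) = 0.835270
R(B) = exp(−0.0021 × 100) = 0.810584
R(C) = exp(−0.0023 × 100) = 0.794534
R(D) = exp(−0.00022 × 100) = 0.978240
R(E) = exp(−0.00045 × 100) = 0.955997
R(F) = exp(−0.0021 × 100) = 0.810584
Series (A, B, and C): 0.835270 × 0.810584 × 0.794534 = 0.537944
Series (D and E): 0.978240 × 0.955997 = 0.935195
Parallel ([0.537944] and [0.935195]): 1 − (1 − 0.537944)(1 − 0.935195) = 0.970056
Series ([0.970056] and F): 0.970056 × 0.810584 = 0.7863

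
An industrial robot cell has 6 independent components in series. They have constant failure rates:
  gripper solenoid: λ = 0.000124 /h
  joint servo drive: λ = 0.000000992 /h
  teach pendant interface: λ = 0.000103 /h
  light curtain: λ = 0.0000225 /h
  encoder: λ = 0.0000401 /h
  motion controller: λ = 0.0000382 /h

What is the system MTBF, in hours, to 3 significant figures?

3040

Series of exponential components: λ_sys = Σ λ_i
λ_sys = 0.000124 + 0.000000992 + 0.000103 + 0.0000225 + 0.0000401 + 0.0000382 = 3.2879e-04 /h
MTBF = 1 / λ_sys = 3040 h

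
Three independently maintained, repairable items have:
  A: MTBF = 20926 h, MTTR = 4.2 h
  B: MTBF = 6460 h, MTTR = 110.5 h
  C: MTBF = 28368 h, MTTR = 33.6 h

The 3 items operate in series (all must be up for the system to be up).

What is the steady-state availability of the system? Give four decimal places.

0.9818

A(A) = MTBF/(MTBF+MTTR) = 20926/(20926+4.2) = 0.999799
A(B) = MTBF/(MTBF+MTTR) = 6460/(6460+110.5) = 0.983182
A(C) = MTBF/(MTBF+MTTR) = 28368/(28368+33.6) = 0.998817
Series availability: 0.999799 × 0.983182 × 0.998817 = 0.9818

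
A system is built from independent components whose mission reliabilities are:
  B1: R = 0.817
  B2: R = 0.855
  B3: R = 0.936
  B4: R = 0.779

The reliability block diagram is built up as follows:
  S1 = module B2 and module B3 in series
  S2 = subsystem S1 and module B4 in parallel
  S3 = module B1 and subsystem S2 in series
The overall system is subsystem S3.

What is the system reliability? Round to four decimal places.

Series (B2 and B3): 0.855000 × 0.936000 = 0.800280
Parallel ([0.800280] and B4): 1 − (1 − 0.800280)(1 − 0.779000) = 0.955862
Series (B1 and [0.955862]): 0.817000 × 0.955862 = 0.7809

0.7809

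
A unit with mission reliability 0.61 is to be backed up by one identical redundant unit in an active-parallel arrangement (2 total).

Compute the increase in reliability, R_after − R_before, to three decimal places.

0.238

R_before = 0.61
R_after = 1 − (1 − 0.61)^2 = 0.848
ΔR = 0.848 − 0.61 = 0.238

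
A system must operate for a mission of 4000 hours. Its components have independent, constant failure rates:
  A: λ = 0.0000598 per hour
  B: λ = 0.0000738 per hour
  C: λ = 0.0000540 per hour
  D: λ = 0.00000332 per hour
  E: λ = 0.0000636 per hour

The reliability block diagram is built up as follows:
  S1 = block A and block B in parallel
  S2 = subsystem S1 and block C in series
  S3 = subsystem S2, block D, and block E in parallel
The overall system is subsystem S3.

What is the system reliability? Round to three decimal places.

R(A) = exp(−0.0000598 × 4000) = 0.78726
R(B) = exp(−0.0000738 × 4000) = 0.74438
R(C) = exp(−0.0000540 × 4000) = 0.80574
R(D) = exp(−0.00000332 × 4000) = 0.98681
R(E) = exp(−0.0000636 × 4000) = 0.77538
Parallel (A and B): 1 − (1 − 0.78726)(1 − 0.74438) = 0.94562
Series ([0.94562] and C): 0.94562 × 0.80574 = 0.76192
Parallel ([0.76192], D, and E): 1 − (1 − 0.76192)(1 − 0.98681)(1 − 0.77538) = 0.999

0.999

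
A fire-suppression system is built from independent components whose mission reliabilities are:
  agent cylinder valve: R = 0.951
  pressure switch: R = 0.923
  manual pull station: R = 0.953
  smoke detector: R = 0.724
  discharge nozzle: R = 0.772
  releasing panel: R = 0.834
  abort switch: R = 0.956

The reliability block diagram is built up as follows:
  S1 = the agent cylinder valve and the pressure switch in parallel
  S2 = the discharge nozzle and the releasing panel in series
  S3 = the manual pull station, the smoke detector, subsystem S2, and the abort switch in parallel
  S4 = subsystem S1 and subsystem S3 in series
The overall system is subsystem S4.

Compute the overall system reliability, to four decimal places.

Parallel (agent cylinder valve and pressure switch): 1 − (1 − 0.951000)(1 − 0.923000) = 0.996227
Series (discharge nozzle and releasing panel): 0.772000 × 0.834000 = 0.643848
Parallel (manual pull station, smoke detector, [0.643848], and abort switch): 1 − (1 − 0.953000)(1 − 0.724000)(1 − 0.643848)(1 − 0.956000) = 0.999797
Series ([0.996227] and [0.999797]): 0.996227 × 0.999797 = 0.9960

0.9960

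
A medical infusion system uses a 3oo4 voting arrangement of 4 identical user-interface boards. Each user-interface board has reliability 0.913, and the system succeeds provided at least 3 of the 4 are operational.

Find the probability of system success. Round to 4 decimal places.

0.9597

R = Σ_{i=3}^{4} C(4,i) p^i (1−p)^{4−i} with p = 0.913
C(4,3)·0.913^3·0.087^1 = 0.264845
C(4,4)·0.913^4·0.087^0 = 0.694837
Sum = 0.9597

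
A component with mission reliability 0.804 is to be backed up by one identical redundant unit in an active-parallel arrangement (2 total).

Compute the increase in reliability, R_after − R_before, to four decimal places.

0.1576

R_before = 0.804
R_after = 1 − (1 − 0.804)^2 = 0.9616
ΔR = 0.9616 − 0.804 = 0.1576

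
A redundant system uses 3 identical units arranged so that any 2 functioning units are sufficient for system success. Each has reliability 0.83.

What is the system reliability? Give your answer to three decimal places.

0.923

R = Σ_{i=2}^{3} C(3,i) p^i (1−p)^{3−i} with p = 0.83
C(3,2)·0.83^2·0.17^1 = 0.35134
C(3,3)·0.83^3·0.17^0 = 0.57179
Sum = 0.923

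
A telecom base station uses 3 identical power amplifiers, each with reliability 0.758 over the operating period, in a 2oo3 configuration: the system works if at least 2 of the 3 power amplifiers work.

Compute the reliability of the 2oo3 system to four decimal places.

R = Σ_{i=2}^{3} C(3,i) p^i (1−p)^{3−i} with p = 0.758
C(3,2)·0.758^2·0.242^1 = 0.417133
C(3,3)·0.758^3·0.242^0 = 0.435520
Sum = 0.8527

0.8527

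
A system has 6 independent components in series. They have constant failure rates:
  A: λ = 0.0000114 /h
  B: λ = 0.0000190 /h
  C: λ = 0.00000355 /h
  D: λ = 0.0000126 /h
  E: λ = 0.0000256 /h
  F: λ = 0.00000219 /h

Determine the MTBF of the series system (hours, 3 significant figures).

Series of exponential components: λ_sys = Σ λ_i
λ_sys = 0.0000114 + 0.0000190 + 0.00000355 + 0.0000126 + 0.0000256 + 0.00000219 = 7.4340e-05 /h
MTBF = 1 / λ_sys = 13500 h

13500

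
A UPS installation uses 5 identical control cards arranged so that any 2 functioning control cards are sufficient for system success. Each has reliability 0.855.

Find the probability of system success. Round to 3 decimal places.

R = Σ_{i=2}^{5} C(5,i) p^i (1−p)^{5−i} with p = 0.855
C(5,2)·0.855^2·0.145^3 = 0.02229
C(5,3)·0.855^3·0.145^2 = 0.13141
C(5,4)·0.855^4·0.145^1 = 0.38744
C(5,5)·0.855^5·0.145^0 = 0.45691
Sum = 0.998

0.998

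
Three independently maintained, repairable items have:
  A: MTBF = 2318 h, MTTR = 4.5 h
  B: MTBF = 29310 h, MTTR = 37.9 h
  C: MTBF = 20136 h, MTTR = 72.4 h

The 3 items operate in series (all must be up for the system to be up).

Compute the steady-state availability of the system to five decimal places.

0.99320

A(A) = MTBF/(MTBF+MTTR) = 2318/(2318+4.5) = 0.998062
A(B) = MTBF/(MTBF+MTTR) = 29310/(29310+37.9) = 0.998709
A(C) = MTBF/(MTBF+MTTR) = 20136/(20136+72.4) = 0.996417
Series availability: 0.998062 × 0.998709 × 0.996417 = 0.99320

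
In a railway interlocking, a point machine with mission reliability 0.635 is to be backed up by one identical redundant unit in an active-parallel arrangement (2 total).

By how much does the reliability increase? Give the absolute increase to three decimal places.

R_before = 0.635
R_after = 1 − (1 − 0.635)^2 = 0.867
ΔR = 0.867 − 0.635 = 0.232

0.232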